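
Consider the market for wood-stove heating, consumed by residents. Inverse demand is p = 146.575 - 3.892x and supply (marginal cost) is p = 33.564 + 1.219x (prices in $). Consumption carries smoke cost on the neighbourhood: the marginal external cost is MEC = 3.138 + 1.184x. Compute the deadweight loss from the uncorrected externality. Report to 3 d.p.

DWL = $68.271

Market equilibrium (private): 33.564 + 1.219x = 146.575 - 3.892x → x_m = 22.1113.
Social marginal benefit = demand − MEC = 143.437 - 5.076x.
Set SMB = MC: 143.437 - 5.076x = 33.564 + 1.219x → x* = 17.4540.
The welfare-loss triangle has base |x_m − x*| and height MEC(x_m) (the vertical gap between SMB and MC is zero at x* and MEC at x_m).
DWL = ½ × 4.6573 × 29.3178 = 68.2709.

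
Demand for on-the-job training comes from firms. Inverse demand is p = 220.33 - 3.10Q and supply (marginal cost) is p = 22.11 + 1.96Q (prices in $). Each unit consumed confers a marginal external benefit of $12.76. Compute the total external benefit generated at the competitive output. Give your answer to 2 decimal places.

Market equilibrium (private): 22.11 + 1.96Q = 220.33 - 3.10Q → Q_m = 39.1739.
Total external benefit = MEB × Q_m = 12.76 × 39.1739 = 499.8590.

$499.86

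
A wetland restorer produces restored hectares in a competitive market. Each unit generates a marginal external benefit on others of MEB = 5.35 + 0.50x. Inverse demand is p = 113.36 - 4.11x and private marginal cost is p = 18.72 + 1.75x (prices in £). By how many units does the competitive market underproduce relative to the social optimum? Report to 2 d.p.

Market equilibrium (private): 18.72 + 1.75x = 113.36 - 4.11x → x_m = 16.1502.
Social marginal cost = private MC − MEB = 13.37 + 1.25x.
Set SMC = demand: 13.37 + 1.25x = 113.36 - 4.11x → x* = 18.6549.
Gap = |16.1502 − 18.6549| = 2.5047.

2.50 units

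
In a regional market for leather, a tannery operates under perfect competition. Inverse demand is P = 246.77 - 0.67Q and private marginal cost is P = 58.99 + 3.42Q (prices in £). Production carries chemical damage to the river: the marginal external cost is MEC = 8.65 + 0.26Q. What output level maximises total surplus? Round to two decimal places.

Q* = 41.18

Social marginal cost = private MC + MEC = 67.64 + 3.68Q.
Set SMC = demand: 67.64 + 3.68Q = 246.77 - 0.67Q → Q* = 41.1793.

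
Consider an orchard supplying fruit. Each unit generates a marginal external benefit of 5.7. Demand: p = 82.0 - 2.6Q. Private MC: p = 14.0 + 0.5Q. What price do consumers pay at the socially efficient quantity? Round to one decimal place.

Social marginal cost = private MC − MEB = 8.3 + 0.5Q.
Set SMC = demand: 8.3 + 0.5Q = 82.0 - 2.6Q → Q* = 23.7742.
Consumer price on the demand curve at Q*: 82.0 − 2.6×23.7742 = 20.1871.

P = 20.2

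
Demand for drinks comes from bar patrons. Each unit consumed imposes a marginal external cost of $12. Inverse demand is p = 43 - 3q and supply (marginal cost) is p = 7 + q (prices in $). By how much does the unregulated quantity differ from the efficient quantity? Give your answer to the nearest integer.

Market equilibrium (private): 7 + q = 43 - 3q → q_m = 9.0000.
Social marginal benefit = demand − MEC = 31 - 3q.
Set SMB = MC: 31 - 3q = 7 + q → q* = 6.0000.
Gap = |9.0000 − 6.0000| = 3.0000.

3 units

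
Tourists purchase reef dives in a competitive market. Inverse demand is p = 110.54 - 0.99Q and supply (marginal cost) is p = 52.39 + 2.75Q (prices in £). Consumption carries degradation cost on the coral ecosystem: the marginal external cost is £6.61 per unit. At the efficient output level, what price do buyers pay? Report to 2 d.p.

Social marginal benefit = demand − MEC = 103.93 - 0.99Q.
Set SMB = MC: 103.93 - 0.99Q = 52.39 + 2.75Q → Q* = 13.7807.
Consumer price on the demand curve at Q*: 110.54 − 0.99×13.7807 = 96.8971.

P = £96.90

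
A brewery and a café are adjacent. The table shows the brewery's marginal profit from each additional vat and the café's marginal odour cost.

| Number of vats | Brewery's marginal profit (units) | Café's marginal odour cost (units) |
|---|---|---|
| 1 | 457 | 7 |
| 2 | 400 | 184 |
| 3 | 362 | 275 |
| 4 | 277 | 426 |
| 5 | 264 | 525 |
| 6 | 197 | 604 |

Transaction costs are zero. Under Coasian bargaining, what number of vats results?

Bargaining reaches the level where marginal profit last exceeds marginal odour cost.
That holds through level 3 (362 ≥ 275) but not at 4 (277 < 426).

3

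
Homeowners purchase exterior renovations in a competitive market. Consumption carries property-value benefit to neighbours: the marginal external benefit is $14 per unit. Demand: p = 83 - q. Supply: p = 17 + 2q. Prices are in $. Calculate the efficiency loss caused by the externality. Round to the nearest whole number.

DWL = $33

Market equilibrium (private): 17 + 2q = 83 - q → q_m = 22.0000.
Social marginal benefit = demand + MEB = 97 - q.
Set SMB = MC: 97 - q = 17 + 2q → q* = 26.6667.
Between q* and q_m the wedge SMB − MC runs linearly from 0 to MEB(q_m), so the loss is a triangle.
DWL = ½ × 4.6667 × 14.0000 = 32.6669.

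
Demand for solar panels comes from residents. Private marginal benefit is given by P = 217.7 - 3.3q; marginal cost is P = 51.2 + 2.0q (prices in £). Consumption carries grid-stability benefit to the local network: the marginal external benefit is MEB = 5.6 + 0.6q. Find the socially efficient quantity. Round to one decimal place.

q* = 36.6

Social marginal benefit = demand + MEB = 223.3 - 2.7q.
Set SMB = MC: 223.3 - 2.7q = 51.2 + 2.0q → q* = 36.6170.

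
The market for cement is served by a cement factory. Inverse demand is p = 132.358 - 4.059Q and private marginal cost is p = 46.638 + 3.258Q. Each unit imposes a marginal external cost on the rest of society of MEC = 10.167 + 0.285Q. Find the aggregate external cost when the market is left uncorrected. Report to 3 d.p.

138.666

Market equilibrium (private): 46.638 + 3.258Q = 132.358 - 4.059Q → Q_m = 11.7152.
Total external cost = ∫₀^{Q_m} (10.167 + 0.285Q) dQ = 10.167×11.7152 + ½×0.285×11.7152² = 138.6660.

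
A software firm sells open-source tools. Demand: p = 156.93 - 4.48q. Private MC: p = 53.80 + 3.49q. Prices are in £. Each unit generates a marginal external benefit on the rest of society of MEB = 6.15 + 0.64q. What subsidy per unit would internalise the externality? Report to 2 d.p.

Social marginal cost = private MC − MEB = 47.65 + 2.85q.
Set SMC = demand: 47.65 + 2.85q = 156.93 - 4.48q → q* = 14.9086.
The Pigouvian subsidy equals MEB at q*: 6.15 + 0.64×14.9086 = 15.6915.

subsidy = £15.69 per unit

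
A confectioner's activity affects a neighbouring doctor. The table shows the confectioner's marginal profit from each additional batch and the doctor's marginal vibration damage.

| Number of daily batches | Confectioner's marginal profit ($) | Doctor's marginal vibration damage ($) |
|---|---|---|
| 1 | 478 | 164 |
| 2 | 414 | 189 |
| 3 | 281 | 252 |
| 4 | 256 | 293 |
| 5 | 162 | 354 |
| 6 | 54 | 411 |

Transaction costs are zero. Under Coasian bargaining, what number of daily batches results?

Bargaining reaches the level where marginal profit last exceeds marginal vibration damage.
That holds through level 3 (281 ≥ 252) but not at 4 (256 < 293).

3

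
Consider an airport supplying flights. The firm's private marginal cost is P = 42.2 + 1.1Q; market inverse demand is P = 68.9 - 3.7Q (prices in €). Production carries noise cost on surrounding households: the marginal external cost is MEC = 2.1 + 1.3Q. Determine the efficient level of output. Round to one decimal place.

Social marginal cost = private MC + MEC = 44.3 + 2.4Q.
Set SMC = demand: 44.3 + 2.4Q = 68.9 - 3.7Q → Q* = 4.0328.

Q* = 4.0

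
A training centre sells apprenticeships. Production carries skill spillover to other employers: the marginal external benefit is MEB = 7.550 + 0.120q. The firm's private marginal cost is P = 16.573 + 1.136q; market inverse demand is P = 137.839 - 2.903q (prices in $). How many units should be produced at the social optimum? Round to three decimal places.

q* = 32.870

Social marginal cost = private MC − MEB = 9.023 + 1.016q.
Set SMC = demand: 9.023 + 1.016q = 137.839 - 2.903q → q* = 32.8696.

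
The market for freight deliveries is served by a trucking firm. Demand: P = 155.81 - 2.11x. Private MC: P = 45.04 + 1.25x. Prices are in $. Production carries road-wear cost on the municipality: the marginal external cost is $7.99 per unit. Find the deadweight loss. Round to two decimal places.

Market equilibrium (private): 45.04 + 1.25x = 155.81 - 2.11x → x_m = 32.9673.
Social marginal cost = private MC + MEC = 53.03 + 1.25x.
Set SMC = demand: 53.03 + 1.25x = 155.81 - 2.11x → x* = 30.5893.
The welfare-loss triangle has base |x_m − x*| and height MEC(x_m) (the vertical gap between SMC and demand is zero at x* and MEC at x_m).
DWL = ½ × 2.3780 × 7.9900 = 9.5001.

DWL = $9.50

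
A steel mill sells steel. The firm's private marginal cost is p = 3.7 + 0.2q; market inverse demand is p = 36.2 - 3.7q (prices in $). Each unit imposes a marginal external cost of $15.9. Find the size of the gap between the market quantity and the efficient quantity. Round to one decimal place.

Market equilibrium (private): 3.7 + 0.2q = 36.2 - 3.7q → q_m = 8.3333.
Social marginal cost = private MC + MEC = 19.6 + 0.2q.
Set SMC = demand: 19.6 + 0.2q = 36.2 - 3.7q → q* = 4.2564.
Gap = |8.3333 − 4.2564| = 4.0769.

4.1 units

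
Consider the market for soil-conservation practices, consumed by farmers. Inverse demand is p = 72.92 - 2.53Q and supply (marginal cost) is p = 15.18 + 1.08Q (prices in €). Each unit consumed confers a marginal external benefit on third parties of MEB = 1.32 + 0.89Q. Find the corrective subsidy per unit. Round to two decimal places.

subsidy = €20.64 per unit

Social marginal benefit = demand + MEB = 74.24 - 1.64Q.
Set SMB = MC: 74.24 - 1.64Q = 15.18 + 1.08Q → Q* = 21.7132.
The Pigouvian subsidy equals MEB at Q*: 1.32 + 0.89×21.7132 = 20.6447.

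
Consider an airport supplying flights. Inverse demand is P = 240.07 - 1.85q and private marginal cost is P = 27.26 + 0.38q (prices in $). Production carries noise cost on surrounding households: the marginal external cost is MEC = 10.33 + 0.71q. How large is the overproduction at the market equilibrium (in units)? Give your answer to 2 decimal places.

Market equilibrium (private): 27.26 + 0.38q = 240.07 - 1.85q → q_m = 95.4305.
Social marginal cost = private MC + MEC = 37.59 + 1.09q.
Set SMC = demand: 37.59 + 1.09q = 240.07 - 1.85q → q* = 68.8707.
Gap = |95.4305 − 68.8707| = 26.5598.

26.56 units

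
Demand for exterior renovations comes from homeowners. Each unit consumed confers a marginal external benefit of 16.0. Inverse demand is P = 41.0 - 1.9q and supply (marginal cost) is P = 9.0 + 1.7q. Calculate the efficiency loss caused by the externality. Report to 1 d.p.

DWL = 35.6

Market equilibrium (private): 9.0 + 1.7q = 41.0 - 1.9q → q_m = 8.8889.
Social marginal benefit = demand + MEB = 57.0 - 1.9q.
Set SMB = MC: 57.0 - 1.9q = 9.0 + 1.7q → q* = 13.3333.
The loss is the area between SMB and MC from q* to q_m; with linear curves that's a triangle of height MEB(q_m).
DWL = ½ × 4.4444 × 16.0000 = 35.5552.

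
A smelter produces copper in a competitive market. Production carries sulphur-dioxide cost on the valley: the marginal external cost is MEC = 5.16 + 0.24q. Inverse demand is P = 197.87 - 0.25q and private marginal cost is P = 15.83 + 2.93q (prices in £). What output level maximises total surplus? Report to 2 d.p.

q* = 51.72

Social marginal cost = private MC + MEC = 20.99 + 3.17q.
Set SMC = demand: 20.99 + 3.17q = 197.87 - 0.25q → q* = 51.7193.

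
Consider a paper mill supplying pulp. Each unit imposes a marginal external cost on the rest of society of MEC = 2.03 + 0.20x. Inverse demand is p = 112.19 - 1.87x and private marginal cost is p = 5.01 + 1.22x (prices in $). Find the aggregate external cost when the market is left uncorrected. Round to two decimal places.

Market equilibrium (private): 5.01 + 1.22x = 112.19 - 1.87x → x_m = 34.6861.
Total external cost = ∫₀^{x_m} (2.03 + 0.20x) dx = 2.03×34.6861 + ½×0.20×34.6861² = 190.7253.

$190.73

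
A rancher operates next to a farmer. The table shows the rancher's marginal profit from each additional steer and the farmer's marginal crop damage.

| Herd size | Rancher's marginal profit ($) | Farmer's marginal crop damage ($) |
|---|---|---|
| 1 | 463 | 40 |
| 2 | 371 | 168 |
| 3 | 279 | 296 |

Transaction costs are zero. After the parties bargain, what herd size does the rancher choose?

2

Bargaining reaches the level where marginal profit last exceeds marginal crop damage.
That holds through level 2 (371 ≥ 168) but not at 3 (279 < 296).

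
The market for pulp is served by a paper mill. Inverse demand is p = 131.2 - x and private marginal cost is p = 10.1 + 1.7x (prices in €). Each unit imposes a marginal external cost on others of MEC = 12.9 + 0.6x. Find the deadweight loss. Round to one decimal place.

Market equilibrium (private): 10.1 + 1.7x = 131.2 - x → x_m = 44.8519.
Social marginal cost = private MC + MEC = 23.0 + 2.3x.
Set SMC = demand: 23.0 + 2.3x = 131.2 - x → x* = 32.7879.
The welfare-loss triangle has base |x_m − x*| and height MEC(x_m) (the vertical gap between SMC and demand is zero at x* and MEC at x_m).
DWL = ½ × 12.0640 × 39.8111 = 240.1406.

DWL = €240.1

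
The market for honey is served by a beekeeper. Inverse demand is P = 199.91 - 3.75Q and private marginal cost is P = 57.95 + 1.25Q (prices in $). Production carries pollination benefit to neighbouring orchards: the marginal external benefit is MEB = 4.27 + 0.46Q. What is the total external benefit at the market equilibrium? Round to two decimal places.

Market equilibrium (private): 57.95 + 1.25Q = 199.91 - 3.75Q → Q_m = 28.3920.
Total external benefit = ∫₀^{Q_m} (4.27 + 0.46Q) dQ = 4.27×28.3920 + ½×0.46×28.3920² = 306.6381.

$306.64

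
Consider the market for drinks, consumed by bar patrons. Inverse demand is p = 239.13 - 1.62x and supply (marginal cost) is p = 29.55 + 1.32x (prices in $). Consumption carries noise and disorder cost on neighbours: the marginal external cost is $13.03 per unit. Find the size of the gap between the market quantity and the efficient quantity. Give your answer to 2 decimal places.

4.43 units

Market equilibrium (private): 29.55 + 1.32x = 239.13 - 1.62x → x_m = 71.2857.
Social marginal benefit = demand − MEC = 226.10 - 1.62x.
Set SMB = MC: 226.10 - 1.62x = 29.55 + 1.32x → x* = 66.8537.
Gap = |71.2857 − 66.8537| = 4.4320.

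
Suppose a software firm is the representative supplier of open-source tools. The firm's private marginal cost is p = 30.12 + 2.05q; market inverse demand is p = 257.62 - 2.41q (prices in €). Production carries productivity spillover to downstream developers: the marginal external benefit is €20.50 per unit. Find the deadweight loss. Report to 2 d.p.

Market equilibrium (private): 30.12 + 2.05q = 257.62 - 2.41q → q_m = 51.0090.
Social marginal cost = private MC − MEB = 9.62 + 2.05q.
Set SMC = demand: 9.62 + 2.05q = 257.62 - 2.41q → q* = 55.6054.
Height of the DWL triangle at q_m is demand(q_m) − SMC(q_m) = MEB(q_m) = 20.5000.
DWL = ½ × 4.5964 × 20.5000 = 47.1131.

DWL = €47.11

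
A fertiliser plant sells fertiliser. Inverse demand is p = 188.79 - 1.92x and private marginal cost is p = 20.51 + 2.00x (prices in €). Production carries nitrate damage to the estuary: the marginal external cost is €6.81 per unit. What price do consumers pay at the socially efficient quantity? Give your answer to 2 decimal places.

Social marginal cost = private MC + MEC = 27.32 + 2.00x.
Set SMC = demand: 27.32 + 2.00x = 188.79 - 1.92x → x* = 41.1913.
Consumer price on the demand curve at x*: 188.79 − 1.92×41.1913 = 109.7027.

P = €109.70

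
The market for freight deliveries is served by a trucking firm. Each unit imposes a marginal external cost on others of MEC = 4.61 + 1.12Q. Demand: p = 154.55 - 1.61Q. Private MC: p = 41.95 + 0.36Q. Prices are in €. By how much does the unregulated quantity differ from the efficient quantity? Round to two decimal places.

Market equilibrium (private): 41.95 + 0.36Q = 154.55 - 1.61Q → Q_m = 57.1574.
Social marginal cost = private MC + MEC = 46.56 + 1.48Q.
Set SMC = demand: 46.56 + 1.48Q = 154.55 - 1.61Q → Q* = 34.9482.
Gap = |57.1574 − 34.9482| = 22.2092.

22.21 units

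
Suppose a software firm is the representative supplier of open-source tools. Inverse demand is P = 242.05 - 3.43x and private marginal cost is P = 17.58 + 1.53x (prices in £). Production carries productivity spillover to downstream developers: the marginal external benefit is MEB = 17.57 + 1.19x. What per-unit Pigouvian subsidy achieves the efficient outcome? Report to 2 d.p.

Social marginal cost = private MC − MEB = 0.01 + 0.34x.
Set SMC = demand: 0.01 + 0.34x = 242.05 - 3.43x → x* = 64.2016.
The Pigouvian subsidy equals MEB at x*: 17.57 + 1.19×64.2016 = 93.9699.

subsidy = £93.97 per unit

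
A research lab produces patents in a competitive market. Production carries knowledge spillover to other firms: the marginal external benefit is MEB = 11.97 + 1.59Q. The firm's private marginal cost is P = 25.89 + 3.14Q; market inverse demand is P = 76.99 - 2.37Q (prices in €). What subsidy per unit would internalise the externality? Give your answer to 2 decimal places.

subsidy = €37.55 per unit

Social marginal cost = private MC − MEB = 13.92 + 1.55Q.
Set SMC = demand: 13.92 + 1.55Q = 76.99 - 2.37Q → Q* = 16.0893.
The Pigouvian subsidy equals MEB at Q*: 11.97 + 1.59×16.0893 = 37.5520.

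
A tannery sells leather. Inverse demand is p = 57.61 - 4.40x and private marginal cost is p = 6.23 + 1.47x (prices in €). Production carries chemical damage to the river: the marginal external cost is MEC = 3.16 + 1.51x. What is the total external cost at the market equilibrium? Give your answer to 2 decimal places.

€85.50

Market equilibrium (private): 6.23 + 1.47x = 57.61 - 4.40x → x_m = 8.7530.
Total external cost = ∫₀^{x_m} (3.16 + 1.51x) dx = 3.16×8.7530 + ½×1.51×8.7530² = 85.5038.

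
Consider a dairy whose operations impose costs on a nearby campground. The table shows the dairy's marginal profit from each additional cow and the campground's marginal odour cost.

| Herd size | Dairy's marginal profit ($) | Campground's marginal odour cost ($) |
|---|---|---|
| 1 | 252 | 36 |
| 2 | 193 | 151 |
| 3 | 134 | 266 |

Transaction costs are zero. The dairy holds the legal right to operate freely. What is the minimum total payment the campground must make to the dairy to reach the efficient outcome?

Left alone the dairy would choose level 3 (marginal profit stays positive).
Efficient level: k* = 2 (marginal profit ≥ marginal odour cost through 2).
The campground must at least cover the dairy's forgone profit from cutting 3→2: 134 = 134.

$134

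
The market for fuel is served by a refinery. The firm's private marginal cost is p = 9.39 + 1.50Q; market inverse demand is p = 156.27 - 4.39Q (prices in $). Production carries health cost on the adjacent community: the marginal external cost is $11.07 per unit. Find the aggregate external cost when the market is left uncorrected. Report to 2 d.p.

$276.05

Market equilibrium (private): 9.39 + 1.50Q = 156.27 - 4.39Q → Q_m = 24.9372.
Total external cost = MEC × Q_m = 11.07 × 24.9372 = 276.0548.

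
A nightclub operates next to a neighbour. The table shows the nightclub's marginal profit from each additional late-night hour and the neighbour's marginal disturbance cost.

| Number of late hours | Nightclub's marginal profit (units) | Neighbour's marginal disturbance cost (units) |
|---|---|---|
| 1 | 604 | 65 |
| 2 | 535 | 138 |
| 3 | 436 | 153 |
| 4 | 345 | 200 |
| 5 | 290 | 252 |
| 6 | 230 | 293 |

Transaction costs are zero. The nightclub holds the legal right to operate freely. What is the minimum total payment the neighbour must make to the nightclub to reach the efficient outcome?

Left alone the nightclub would choose level 6 (marginal profit stays positive).
Efficient level: k* = 5 (marginal profit ≥ marginal disturbance cost through 5).
The neighbour must at least cover the nightclub's forgone profit from cutting 6→5: 230 = 230.

230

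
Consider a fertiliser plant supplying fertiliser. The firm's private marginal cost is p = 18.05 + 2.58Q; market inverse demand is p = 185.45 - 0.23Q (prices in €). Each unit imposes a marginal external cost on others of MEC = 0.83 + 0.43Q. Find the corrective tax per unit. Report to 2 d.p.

tax = €22.94 per unit

Social marginal cost = private MC + MEC = 18.88 + 3.01Q.
Set SMC = demand: 18.88 + 3.01Q = 185.45 - 0.23Q → Q* = 51.4105.
The Pigouvian tax equals MEC at Q*: 0.83 + 0.43×51.4105 = 22.9365.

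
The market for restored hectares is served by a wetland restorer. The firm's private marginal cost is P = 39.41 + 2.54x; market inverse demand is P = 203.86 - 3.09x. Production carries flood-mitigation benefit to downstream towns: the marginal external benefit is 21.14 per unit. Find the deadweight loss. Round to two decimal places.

DWL = 39.69

Market equilibrium (private): 39.41 + 2.54x = 203.86 - 3.09x → x_m = 29.2096.
Social marginal cost = private MC − MEB = 18.27 + 2.54x.
Set SMC = demand: 18.27 + 2.54x = 203.86 - 3.09x → x* = 32.9645.
The welfare-loss triangle has base |x_m − x*| and height MEB(x_m) (the vertical gap between SMC and demand is zero at x* and MEB at x_m).
DWL = ½ × 3.7549 × 21.1400 = 39.6893.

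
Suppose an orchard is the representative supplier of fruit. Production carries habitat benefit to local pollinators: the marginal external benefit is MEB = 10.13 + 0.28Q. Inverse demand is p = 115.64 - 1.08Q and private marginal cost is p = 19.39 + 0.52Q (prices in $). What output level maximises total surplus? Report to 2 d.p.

Q* = 80.59

Social marginal cost = private MC − MEB = 9.26 + 0.24Q.
Set SMC = demand: 9.26 + 0.24Q = 115.64 - 1.08Q → Q* = 80.5909.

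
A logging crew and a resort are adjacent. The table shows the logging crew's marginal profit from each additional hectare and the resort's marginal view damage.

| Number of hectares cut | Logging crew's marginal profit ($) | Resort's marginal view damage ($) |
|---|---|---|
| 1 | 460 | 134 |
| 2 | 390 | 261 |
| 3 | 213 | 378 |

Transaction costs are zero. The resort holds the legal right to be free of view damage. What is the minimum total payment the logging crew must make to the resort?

$395

Efficient level: marginal profit ≥ marginal view damage through level 2, so k* = 2.
With the resort holding the right, the logging crew must at least compensate total damage at k*: 134 + 261 = 395.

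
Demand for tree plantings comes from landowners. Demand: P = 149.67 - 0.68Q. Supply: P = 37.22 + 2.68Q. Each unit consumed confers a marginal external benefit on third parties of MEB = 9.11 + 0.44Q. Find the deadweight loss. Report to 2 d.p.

DWL = 97.28

Market equilibrium (private): 37.22 + 2.68Q = 149.67 - 0.68Q → Q_m = 33.4673.
Social marginal benefit = demand + MEB = 158.78 - 0.24Q.
Set SMB = MC: 158.78 - 0.24Q = 37.22 + 2.68Q → Q* = 41.6301.
The loss is the area between SMB and MC from Q* to Q_m; with linear curves that's a triangle of height MEB(Q_m).
DWL = ½ × 8.1628 × 23.8356 = 97.2826.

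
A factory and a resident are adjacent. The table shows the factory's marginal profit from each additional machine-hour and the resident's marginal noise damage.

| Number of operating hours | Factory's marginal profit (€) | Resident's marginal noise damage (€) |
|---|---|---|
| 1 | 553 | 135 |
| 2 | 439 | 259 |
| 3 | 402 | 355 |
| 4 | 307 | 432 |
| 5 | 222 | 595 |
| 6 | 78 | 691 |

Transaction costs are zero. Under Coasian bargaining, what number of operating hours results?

Bargaining reaches the level where marginal profit last exceeds marginal noise damage.
That holds through level 3 (402 ≥ 355) but not at 4 (307 < 432).

3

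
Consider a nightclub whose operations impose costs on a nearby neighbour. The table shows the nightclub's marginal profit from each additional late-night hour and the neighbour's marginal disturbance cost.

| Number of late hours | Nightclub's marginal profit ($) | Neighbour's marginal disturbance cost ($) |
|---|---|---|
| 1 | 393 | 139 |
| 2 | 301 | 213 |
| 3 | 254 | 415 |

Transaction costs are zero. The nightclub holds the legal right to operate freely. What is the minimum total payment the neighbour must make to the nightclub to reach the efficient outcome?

Left alone the nightclub would choose level 3 (marginal profit stays positive).
Efficient level: k* = 2 (marginal profit ≥ marginal disturbance cost through 2).
The neighbour must at least cover the nightclub's forgone profit from cutting 3→2: 254 = 254.

$254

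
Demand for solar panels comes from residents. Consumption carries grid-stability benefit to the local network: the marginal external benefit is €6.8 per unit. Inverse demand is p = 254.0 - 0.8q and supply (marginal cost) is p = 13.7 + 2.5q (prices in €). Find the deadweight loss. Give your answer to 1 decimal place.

Market equilibrium (private): 13.7 + 2.5q = 254.0 - 0.8q → q_m = 72.8182.
Social marginal benefit = demand + MEB = 260.8 - 0.8q.
Set SMB = MC: 260.8 - 0.8q = 13.7 + 2.5q → q* = 74.8788.
Between q* and q_m the wedge SMB − MC runs linearly from 0 to MEB(q_m), so the loss is a triangle.
DWL = ½ × 2.0606 × 6.8000 = 7.0060.

DWL = €7.0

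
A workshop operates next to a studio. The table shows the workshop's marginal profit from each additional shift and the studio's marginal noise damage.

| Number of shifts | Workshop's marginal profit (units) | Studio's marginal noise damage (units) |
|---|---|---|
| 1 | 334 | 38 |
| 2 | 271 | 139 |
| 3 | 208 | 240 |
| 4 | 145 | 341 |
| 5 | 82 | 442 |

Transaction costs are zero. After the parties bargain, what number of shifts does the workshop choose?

2

Bargaining reaches the level where marginal profit last exceeds marginal noise damage.
That holds through level 2 (271 ≥ 139) but not at 3 (208 < 240).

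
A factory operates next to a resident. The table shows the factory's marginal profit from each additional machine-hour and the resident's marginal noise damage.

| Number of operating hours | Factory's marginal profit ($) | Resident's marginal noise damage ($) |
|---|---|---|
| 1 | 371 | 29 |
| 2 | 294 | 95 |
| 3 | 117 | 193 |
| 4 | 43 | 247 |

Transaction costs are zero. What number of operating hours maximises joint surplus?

Bargaining reaches the level where marginal profit last exceeds marginal noise damage.
That holds through level 2 (294 ≥ 95) but not at 3 (117 < 193).

2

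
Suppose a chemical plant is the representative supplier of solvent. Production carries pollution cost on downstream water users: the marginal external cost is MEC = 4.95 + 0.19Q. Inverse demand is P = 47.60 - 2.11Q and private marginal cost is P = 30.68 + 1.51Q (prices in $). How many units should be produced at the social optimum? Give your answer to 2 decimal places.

Social marginal cost = private MC + MEC = 35.63 + 1.70Q.
Set SMC = demand: 35.63 + 1.70Q = 47.60 - 2.11Q → Q* = 3.1417.

Q* = 3.14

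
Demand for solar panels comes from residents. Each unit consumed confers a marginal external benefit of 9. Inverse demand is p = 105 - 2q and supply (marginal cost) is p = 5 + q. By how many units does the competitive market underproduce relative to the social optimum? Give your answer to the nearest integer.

3 units

Market equilibrium (private): 5 + q = 105 - 2q → q_m = 33.3333.
Social marginal benefit = demand + MEB = 114 - 2q.
Set SMB = MC: 114 - 2q = 5 + q → q* = 36.3333.
Gap = |33.3333 − 36.3333| = 3.0000.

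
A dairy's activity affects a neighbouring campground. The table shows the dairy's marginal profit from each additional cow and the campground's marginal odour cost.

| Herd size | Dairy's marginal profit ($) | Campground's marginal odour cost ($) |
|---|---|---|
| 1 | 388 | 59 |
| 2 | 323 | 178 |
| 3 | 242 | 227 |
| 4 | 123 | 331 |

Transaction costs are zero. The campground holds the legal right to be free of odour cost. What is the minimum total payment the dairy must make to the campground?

$464

Efficient level: marginal profit ≥ marginal odour cost through level 3, so k* = 3.
With the campground holding the right, the dairy must at least compensate total damage at k*: 59 + 178 + 227 = 464.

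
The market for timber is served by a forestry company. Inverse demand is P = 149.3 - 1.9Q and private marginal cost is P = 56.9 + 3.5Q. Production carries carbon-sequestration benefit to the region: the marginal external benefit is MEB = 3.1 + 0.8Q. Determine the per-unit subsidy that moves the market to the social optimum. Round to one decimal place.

Social marginal cost = private MC − MEB = 53.8 + 2.7Q.
Set SMC = demand: 53.8 + 2.7Q = 149.3 - 1.9Q → Q* = 20.7609.
The Pigouvian subsidy equals MEB at Q*: 3.1 + 0.8×20.7609 = 19.7087.

subsidy = 19.7 per unit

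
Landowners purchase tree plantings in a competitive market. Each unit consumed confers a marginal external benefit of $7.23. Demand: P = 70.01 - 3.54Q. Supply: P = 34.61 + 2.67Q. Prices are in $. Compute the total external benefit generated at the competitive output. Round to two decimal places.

Market equilibrium (private): 34.61 + 2.67Q = 70.01 - 3.54Q → Q_m = 5.7005.
Total external benefit = MEB × Q_m = 7.23 × 5.7005 = 41.2146.

$41.21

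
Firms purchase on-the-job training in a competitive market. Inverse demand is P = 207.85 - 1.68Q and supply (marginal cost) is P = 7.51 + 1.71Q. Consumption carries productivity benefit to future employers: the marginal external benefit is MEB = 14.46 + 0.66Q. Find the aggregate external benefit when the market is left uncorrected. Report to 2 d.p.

Market equilibrium (private): 7.51 + 1.71Q = 207.85 - 1.68Q → Q_m = 59.0973.
Total external benefit = ∫₀^{Q_m} (14.46 + 0.66Q) dQ = 14.46×59.0973 + ½×0.66×59.0973² = 2007.0689.

2007.07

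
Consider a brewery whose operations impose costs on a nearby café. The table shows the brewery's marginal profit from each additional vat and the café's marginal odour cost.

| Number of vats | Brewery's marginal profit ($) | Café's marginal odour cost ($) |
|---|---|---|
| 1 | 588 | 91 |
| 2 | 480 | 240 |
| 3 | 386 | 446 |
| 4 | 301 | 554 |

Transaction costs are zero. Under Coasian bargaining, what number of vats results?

Bargaining reaches the level where marginal profit last exceeds marginal odour cost.
That holds through level 2 (480 ≥ 240) but not at 3 (386 < 446).

2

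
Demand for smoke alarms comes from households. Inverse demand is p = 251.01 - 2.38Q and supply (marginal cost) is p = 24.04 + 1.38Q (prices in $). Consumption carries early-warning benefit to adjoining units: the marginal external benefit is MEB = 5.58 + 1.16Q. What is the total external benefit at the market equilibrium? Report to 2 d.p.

Market equilibrium (private): 24.04 + 1.38Q = 251.01 - 2.38Q → Q_m = 60.3644.
Total external benefit = ∫₀^{Q_m} (5.58 + 1.16Q) dQ = 5.58×60.3644 + ½×1.16×60.3644² = 2450.2726.

$2450.27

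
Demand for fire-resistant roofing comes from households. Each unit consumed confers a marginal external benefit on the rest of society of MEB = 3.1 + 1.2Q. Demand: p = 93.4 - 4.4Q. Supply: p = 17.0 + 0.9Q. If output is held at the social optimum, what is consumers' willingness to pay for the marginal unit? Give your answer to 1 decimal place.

Social marginal benefit = demand + MEB = 96.5 - 3.2Q.
Set SMB = MC: 96.5 - 3.2Q = 17.0 + 0.9Q → Q* = 19.3902.
Consumer price on the demand curve at Q*: 93.4 − 4.4×19.3902 = 8.0831.

P = 8.1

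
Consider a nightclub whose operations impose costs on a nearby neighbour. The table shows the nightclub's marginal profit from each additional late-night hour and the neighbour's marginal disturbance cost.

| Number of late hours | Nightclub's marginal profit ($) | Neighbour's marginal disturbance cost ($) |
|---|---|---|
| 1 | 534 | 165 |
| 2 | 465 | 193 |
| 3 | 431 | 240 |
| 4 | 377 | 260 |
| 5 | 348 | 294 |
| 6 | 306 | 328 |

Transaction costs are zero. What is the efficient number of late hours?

Bargaining reaches the level where marginal profit last exceeds marginal disturbance cost.
That holds through level 5 (348 ≥ 294) but not at 6 (306 < 328).

5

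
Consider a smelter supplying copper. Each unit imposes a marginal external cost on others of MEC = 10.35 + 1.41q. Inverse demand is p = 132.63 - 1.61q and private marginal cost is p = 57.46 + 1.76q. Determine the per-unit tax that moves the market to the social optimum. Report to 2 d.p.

tax = 29.47 per unit

Social marginal cost = private MC + MEC = 67.81 + 3.17q.
Set SMC = demand: 67.81 + 3.17q = 132.63 - 1.61q → q* = 13.5607.
The Pigouvian tax equals MEC at q*: 10.35 + 1.41×13.5607 = 29.4706.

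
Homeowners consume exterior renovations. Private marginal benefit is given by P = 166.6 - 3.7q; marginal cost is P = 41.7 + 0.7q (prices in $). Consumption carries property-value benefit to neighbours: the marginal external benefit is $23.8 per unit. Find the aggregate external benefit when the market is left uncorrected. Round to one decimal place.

Market equilibrium (private): 41.7 + 0.7q = 166.6 - 3.7q → q_m = 28.3864.
Total external benefit = MEB × q_m = 23.8 × 28.3864 = 675.5963.

$675.6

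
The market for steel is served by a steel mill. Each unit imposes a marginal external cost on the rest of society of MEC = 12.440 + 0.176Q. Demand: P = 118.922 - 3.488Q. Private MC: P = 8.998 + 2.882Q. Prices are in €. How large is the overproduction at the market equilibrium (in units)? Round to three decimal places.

2.364 units

Market equilibrium (private): 8.998 + 2.882Q = 118.922 - 3.488Q → Q_m = 17.2565.
Social marginal cost = private MC + MEC = 21.438 + 3.058Q.
Set SMC = demand: 21.438 + 3.058Q = 118.922 - 3.488Q → Q* = 14.8921.
Gap = |17.2565 − 14.8921| = 2.3644.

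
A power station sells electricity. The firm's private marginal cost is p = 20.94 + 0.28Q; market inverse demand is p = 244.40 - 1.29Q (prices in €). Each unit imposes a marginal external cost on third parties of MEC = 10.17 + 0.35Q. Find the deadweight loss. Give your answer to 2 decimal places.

DWL = €937.06

Market equilibrium (private): 20.94 + 0.28Q = 244.40 - 1.29Q → Q_m = 142.3312.
Social marginal cost = private MC + MEC = 31.11 + 0.63Q.
Set SMC = demand: 31.11 + 0.63Q = 244.40 - 1.29Q → Q* = 111.0885.
Height of the DWL triangle at Q_m is SMC(Q_m) − demand(Q_m) = MEC(Q_m) = 59.9859.
DWL = ½ × 31.2427 × 59.9859 = 937.0607.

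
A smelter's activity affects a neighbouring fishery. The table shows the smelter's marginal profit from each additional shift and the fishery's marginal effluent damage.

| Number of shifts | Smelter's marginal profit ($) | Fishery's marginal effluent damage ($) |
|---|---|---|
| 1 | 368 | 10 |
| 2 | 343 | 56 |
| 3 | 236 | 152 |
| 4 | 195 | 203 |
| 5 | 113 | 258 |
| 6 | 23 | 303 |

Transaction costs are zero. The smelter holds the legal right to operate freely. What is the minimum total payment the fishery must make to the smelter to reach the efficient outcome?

$331

Left alone the smelter would choose level 6 (marginal profit stays positive).
Efficient level: k* = 3 (marginal profit ≥ marginal effluent damage through 3).
The fishery must at least cover the smelter's forgone profit from cutting 6→3: 195 + 113 + 23 = 331.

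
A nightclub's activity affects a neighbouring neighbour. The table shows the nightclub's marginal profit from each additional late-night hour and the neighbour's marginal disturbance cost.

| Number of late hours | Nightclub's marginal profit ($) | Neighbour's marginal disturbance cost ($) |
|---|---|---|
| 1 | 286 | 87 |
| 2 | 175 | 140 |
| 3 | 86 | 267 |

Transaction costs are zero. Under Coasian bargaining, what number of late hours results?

2

Bargaining reaches the level where marginal profit last exceeds marginal disturbance cost.
That holds through level 2 (175 ≥ 140) but not at 3 (86 < 267).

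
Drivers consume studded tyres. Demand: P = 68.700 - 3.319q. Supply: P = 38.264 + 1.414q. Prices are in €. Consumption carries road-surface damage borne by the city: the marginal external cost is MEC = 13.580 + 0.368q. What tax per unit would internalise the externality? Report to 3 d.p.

Social marginal benefit = demand − MEC = 55.120 - 3.687q.
Set SMB = MC: 55.120 - 3.687q = 38.264 + 1.414q → q* = 3.3045.
The Pigouvian tax equals MEC at q*: 13.580 + 0.368×3.3045 = 14.7961.

tax = €14.796 per unit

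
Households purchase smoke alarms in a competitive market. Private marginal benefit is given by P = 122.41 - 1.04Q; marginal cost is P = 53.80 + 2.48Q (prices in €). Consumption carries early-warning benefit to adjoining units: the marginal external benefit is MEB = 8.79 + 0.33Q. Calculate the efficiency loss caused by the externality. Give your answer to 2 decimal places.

DWL = €36.32

Market equilibrium (private): 53.80 + 2.48Q = 122.41 - 1.04Q → Q_m = 19.4915.
Social marginal benefit = demand + MEB = 131.20 - 0.71Q.
Set SMB = MC: 131.20 - 0.71Q = 53.80 + 2.48Q → Q* = 24.2633.
Height of the DWL triangle at Q_m is SMB(Q_m) − MC(Q_m) = MEB(Q_m) = 15.2222.
DWL = ½ × 4.7718 × 15.2222 = 36.3186.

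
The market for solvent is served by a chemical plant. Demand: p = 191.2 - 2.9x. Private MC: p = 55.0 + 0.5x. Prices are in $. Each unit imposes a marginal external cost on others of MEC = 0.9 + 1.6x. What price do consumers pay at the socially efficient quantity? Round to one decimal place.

Social marginal cost = private MC + MEC = 55.9 + 2.1x.
Set SMC = demand: 55.9 + 2.1x = 191.2 - 2.9x → x* = 27.0600.
Consumer price on the demand curve at x*: 191.2 − 2.9×27.0600 = 112.7260.

P = $112.7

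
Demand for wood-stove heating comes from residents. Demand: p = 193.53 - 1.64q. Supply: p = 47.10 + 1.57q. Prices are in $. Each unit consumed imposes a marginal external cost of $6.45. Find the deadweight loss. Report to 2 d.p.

Market equilibrium (private): 47.10 + 1.57q = 193.53 - 1.64q → q_m = 45.6168.
Social marginal benefit = demand − MEC = 187.08 - 1.64q.
Set SMB = MC: 187.08 - 1.64q = 47.10 + 1.57q → q* = 43.6075.
Between q* and q_m the wedge MC − SMB runs linearly from 0 to MEC(q_m), so the loss is a triangle.
DWL = ½ × 2.0093 × 6.4500 = 6.4800.

DWL = $6.48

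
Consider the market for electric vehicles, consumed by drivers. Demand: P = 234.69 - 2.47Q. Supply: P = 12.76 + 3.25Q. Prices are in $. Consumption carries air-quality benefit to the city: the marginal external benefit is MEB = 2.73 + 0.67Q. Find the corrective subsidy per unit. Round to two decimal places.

Social marginal benefit = demand + MEB = 237.42 - 1.80Q.
Set SMB = MC: 237.42 - 1.80Q = 12.76 + 3.25Q → Q* = 44.4871.
The Pigouvian subsidy equals MEB at Q*: 2.73 + 0.67×44.4871 = 32.5364.

subsidy = $32.54 per unit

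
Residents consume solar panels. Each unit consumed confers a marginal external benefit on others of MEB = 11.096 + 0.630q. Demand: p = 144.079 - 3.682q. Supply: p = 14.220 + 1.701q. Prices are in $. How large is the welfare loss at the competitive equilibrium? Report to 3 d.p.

DWL = $72.731

Market equilibrium (private): 14.220 + 1.701q = 144.079 - 3.682q → q_m = 24.1239.
Social marginal benefit = demand + MEB = 155.175 - 3.052q.
Set SMB = MC: 155.175 - 3.052q = 14.220 + 1.701q → q* = 29.6560.
Height of the DWL triangle at q_m is SMB(q_m) − MC(q_m) = MEB(q_m) = 26.2941.
DWL = ½ × 5.5321 × 26.2941 = 72.7308.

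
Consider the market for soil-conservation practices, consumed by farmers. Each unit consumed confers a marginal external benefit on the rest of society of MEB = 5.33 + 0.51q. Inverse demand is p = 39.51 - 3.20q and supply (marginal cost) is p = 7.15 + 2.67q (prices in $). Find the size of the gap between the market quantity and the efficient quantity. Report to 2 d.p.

1.52 units

Market equilibrium (private): 7.15 + 2.67q = 39.51 - 3.20q → q_m = 5.5128.
Social marginal benefit = demand + MEB = 44.84 - 2.69q.
Set SMB = MC: 44.84 - 2.69q = 7.15 + 2.67q → q* = 7.0317.
Gap = |5.5128 − 7.0317| = 1.5189.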